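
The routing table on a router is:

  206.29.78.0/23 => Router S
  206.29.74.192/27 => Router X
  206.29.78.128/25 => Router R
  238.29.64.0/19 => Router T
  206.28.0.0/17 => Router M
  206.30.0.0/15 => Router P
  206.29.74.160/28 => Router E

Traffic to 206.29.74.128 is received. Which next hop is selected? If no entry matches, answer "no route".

No entry's prefix contains 206.29.74.128; there is no default route.

no route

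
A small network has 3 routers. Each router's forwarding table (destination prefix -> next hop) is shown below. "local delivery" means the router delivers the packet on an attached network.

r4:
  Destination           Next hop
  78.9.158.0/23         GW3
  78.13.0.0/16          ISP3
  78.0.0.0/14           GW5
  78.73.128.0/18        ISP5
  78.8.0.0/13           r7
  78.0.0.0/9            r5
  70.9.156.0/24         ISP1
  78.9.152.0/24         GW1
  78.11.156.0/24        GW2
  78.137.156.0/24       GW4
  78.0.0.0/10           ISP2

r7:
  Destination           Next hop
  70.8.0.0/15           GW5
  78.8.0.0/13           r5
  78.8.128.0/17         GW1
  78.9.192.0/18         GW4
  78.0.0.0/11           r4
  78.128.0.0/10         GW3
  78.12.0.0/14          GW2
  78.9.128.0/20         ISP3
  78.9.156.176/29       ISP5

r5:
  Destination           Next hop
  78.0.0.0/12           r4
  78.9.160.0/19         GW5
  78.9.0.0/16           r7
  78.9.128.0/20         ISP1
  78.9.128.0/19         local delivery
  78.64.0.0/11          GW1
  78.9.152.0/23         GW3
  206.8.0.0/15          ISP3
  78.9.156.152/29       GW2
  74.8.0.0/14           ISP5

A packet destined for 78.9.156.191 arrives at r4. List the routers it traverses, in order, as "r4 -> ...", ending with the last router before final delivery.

r4 -> r7 -> r5

At r4: longest match for 78.9.156.191 is 78.8.0.0/13 -> r7
At r7: longest match for 78.9.156.191 is 78.8.0.0/13 -> r5
At r5: longest match for 78.9.156.191 is 78.9.128.0/19 -> local delivery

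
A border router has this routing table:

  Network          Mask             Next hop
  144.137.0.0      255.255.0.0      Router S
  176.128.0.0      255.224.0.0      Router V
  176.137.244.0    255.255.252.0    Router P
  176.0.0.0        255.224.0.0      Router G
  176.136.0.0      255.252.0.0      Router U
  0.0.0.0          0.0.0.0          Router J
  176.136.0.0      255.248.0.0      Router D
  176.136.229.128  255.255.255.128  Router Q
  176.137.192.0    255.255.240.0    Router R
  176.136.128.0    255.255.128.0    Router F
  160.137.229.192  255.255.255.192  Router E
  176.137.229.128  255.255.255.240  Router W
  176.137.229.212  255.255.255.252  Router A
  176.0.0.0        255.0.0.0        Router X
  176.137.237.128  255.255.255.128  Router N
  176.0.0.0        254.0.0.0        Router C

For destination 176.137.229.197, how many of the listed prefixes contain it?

Prefixes containing 176.137.229.197:
  0.0.0.0/0 (default, matches everything)
  176.0.0.0/7 (176.0.0.0 - 177.255.255.255)
  176.0.0.0/8 (176.0.0.0 - 176.255.255.255)
  176.128.0.0/11 (176.128.0.0 - 176.159.255.255)
  176.136.0.0/13 (176.136.0.0 - 176.143.255.255)
  176.136.0.0/14 (176.136.0.0 - 176.139.255.255)
Total matching entries: 6.

6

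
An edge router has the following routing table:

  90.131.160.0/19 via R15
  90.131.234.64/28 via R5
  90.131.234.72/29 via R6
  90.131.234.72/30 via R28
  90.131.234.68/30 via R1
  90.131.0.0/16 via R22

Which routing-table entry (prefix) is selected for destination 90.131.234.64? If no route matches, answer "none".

Entries matching 90.131.234.64:
  90.131.0.0/16 (90.131.0.0 - 90.131.255.255)
  90.131.234.64/28 (90.131.234.64 - 90.131.234.79)
Most specific is 90.131.234.64/28.

90.131.234.64/28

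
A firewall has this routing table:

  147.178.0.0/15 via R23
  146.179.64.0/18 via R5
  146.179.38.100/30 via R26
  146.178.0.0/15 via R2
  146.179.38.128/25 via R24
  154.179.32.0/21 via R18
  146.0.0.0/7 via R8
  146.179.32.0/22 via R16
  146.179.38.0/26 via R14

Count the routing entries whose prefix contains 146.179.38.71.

Prefixes containing 146.179.38.71:
  146.0.0.0/7 (146.0.0.0 - 147.255.255.255)
  146.178.0.0/15 (146.178.0.0 - 146.179.255.255)
Total matching entries: 2.

2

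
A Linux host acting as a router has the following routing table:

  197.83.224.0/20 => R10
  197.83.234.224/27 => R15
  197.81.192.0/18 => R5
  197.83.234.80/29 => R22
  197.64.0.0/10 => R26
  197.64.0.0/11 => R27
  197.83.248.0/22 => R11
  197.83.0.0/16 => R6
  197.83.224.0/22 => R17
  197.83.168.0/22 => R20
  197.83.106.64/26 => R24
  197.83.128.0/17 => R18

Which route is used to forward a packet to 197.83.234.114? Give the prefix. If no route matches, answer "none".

197.83.224.0/20

Entries matching 197.83.234.114:
  197.64.0.0/10 (197.64.0.0 - 197.127.255.255)
  197.64.0.0/11 (197.64.0.0 - 197.95.255.255)
  197.83.0.0/16 (197.83.0.0 - 197.83.255.255)
  197.83.128.0/17 (197.83.128.0 - 197.83.255.255)
  197.83.224.0/20 (197.83.224.0 - 197.83.239.255)
Most specific is 197.83.224.0/20.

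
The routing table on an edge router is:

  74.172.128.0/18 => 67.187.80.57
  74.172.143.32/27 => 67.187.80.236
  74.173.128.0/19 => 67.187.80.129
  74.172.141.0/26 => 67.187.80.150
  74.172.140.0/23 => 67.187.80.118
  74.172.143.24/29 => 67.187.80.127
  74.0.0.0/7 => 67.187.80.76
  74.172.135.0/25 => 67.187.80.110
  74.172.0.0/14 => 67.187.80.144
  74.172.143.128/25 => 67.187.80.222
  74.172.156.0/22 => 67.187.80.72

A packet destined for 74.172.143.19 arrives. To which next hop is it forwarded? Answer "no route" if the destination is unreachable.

Routes whose prefix contains 74.172.143.19:
  74.0.0.0/7 (74.0.0.0 - 75.255.255.255) -> 67.187.80.76
  74.172.0.0/14 (74.172.0.0 - 74.175.255.255) -> 67.187.80.144
  74.172.128.0/18 (74.172.128.0 - 74.172.191.255) -> 67.187.80.57
More-specific entries that do NOT match:
  74.172.143.24/29 (74.172.143.24 - 74.172.143.31) does not contain 74.172.143.19
  74.172.143.32/27 (74.172.143.32 - 74.172.143.63) does not contain 74.172.143.19
  74.172.141.0/26 (74.172.141.0 - 74.172.141.63) does not contain 74.172.143.19
  74.172.135.0/25 (74.172.135.0 - 74.172.135.127) does not contain 74.172.143.19
  74.172.143.128/25 (74.172.143.128 - 74.172.143.255) does not contain 74.172.143.19
  74.172.140.0/23 (74.172.140.0 - 74.172.141.255) does not contain 74.172.143.19
  74.172.156.0/22 (74.172.156.0 - 74.172.159.255) does not contain 74.172.143.19
  74.173.128.0/19 (74.173.128.0 - 74.173.159.255) does not contain 74.172.143.19
Longest matching prefix is /18 -> next hop 67.187.80.57.

67.187.80.57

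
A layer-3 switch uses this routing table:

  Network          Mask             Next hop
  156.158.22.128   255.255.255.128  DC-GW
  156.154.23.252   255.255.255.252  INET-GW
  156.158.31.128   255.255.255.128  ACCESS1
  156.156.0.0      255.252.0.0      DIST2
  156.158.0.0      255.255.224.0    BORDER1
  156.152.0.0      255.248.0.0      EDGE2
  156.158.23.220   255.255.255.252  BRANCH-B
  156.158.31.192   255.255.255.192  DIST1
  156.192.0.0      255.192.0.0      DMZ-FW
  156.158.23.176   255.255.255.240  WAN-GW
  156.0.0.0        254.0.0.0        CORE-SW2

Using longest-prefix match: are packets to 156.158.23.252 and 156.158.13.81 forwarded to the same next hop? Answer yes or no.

156.158.23.252: longest match 156.158.0.0/19 -> BORDER1
156.158.13.81: longest match 156.158.0.0/19 -> BORDER1

yes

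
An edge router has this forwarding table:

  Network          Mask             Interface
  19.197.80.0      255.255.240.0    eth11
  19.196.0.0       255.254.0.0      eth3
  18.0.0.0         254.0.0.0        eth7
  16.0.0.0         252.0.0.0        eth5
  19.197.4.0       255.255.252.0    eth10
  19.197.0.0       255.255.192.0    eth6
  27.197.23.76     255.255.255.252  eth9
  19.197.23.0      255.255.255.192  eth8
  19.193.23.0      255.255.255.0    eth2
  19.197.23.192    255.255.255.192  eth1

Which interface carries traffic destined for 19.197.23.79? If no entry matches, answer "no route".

eth6

Routes whose prefix contains 19.197.23.79:
  16.0.0.0/6 (16.0.0.0 - 19.255.255.255) -> eth5
  18.0.0.0/7 (18.0.0.0 - 19.255.255.255) -> eth7
  19.196.0.0/15 (19.196.0.0 - 19.197.255.255) -> eth3
  19.197.0.0/18 (19.197.0.0 - 19.197.63.255) -> eth6
More-specific entries that do NOT match:
  27.197.23.76/30 (27.197.23.76 - 27.197.23.79) does not contain 19.197.23.79
  19.197.23.0/26 (19.197.23.0 - 19.197.23.63) does not contain 19.197.23.79
  19.197.23.192/26 (19.197.23.192 - 19.197.23.255) does not contain 19.197.23.79
  19.193.23.0/24 (19.193.23.0 - 19.193.23.255) does not contain 19.197.23.79
  19.197.4.0/22 (19.197.4.0 - 19.197.7.255) does not contain 19.197.23.79
  19.197.80.0/20 (19.197.80.0 - 19.197.95.255) does not contain 19.197.23.79
Longest matching prefix is /18 -> interface eth6.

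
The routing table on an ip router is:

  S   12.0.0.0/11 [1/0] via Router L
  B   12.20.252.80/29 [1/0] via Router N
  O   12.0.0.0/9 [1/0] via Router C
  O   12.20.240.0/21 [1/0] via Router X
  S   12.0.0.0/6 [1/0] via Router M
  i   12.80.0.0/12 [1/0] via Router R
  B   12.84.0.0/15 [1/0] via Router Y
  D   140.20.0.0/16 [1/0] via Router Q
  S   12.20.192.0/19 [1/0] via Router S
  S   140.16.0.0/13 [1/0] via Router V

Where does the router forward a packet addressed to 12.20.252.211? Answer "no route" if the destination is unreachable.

Router L

Routes whose prefix contains 12.20.252.211:
  12.0.0.0/6 (12.0.0.0 - 15.255.255.255) -> Router M
  12.0.0.0/9 (12.0.0.0 - 12.127.255.255) -> Router C
  12.0.0.0/11 (12.0.0.0 - 12.31.255.255) -> Router L
More-specific entries that do NOT match:
  12.20.252.80/29 (12.20.252.80 - 12.20.252.87) does not contain 12.20.252.211
  12.20.240.0/21 (12.20.240.0 - 12.20.247.255) does not contain 12.20.252.211
  12.20.192.0/19 (12.20.192.0 - 12.20.223.255) does not contain 12.20.252.211
  140.20.0.0/16 (140.20.0.0 - 140.20.255.255) does not contain 12.20.252.211
  12.84.0.0/15 (12.84.0.0 - 12.85.255.255) does not contain 12.20.252.211
  140.16.0.0/13 (140.16.0.0 - 140.23.255.255) does not contain 12.20.252.211
  12.80.0.0/12 (12.80.0.0 - 12.95.255.255) does not contain 12.20.252.211
Longest matching prefix is /11 -> next hop Router L.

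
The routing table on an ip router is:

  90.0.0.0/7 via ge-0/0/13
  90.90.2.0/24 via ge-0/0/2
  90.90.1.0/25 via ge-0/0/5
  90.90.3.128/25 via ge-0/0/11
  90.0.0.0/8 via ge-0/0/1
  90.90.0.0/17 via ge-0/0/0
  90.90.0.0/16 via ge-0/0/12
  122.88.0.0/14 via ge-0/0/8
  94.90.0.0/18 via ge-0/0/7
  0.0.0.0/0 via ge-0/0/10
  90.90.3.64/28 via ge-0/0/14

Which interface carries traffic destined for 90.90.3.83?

ge-0/0/0

Routes whose prefix contains 90.90.3.83:
  0.0.0.0/0 (default, matches everything) -> ge-0/0/10
  90.0.0.0/7 (90.0.0.0 - 91.255.255.255) -> ge-0/0/13
  90.0.0.0/8 (90.0.0.0 - 90.255.255.255) -> ge-0/0/1
  90.90.0.0/16 (90.90.0.0 - 90.90.255.255) -> ge-0/0/12
  90.90.0.0/17 (90.90.0.0 - 90.90.127.255) -> ge-0/0/0
More-specific entries that do NOT match:
  90.90.3.64/28 (90.90.3.64 - 90.90.3.79) does not contain 90.90.3.83
  90.90.1.0/25 (90.90.1.0 - 90.90.1.127) does not contain 90.90.3.83
  90.90.3.128/25 (90.90.3.128 - 90.90.3.255) does not contain 90.90.3.83
  90.90.2.0/24 (90.90.2.0 - 90.90.2.255) does not contain 90.90.3.83
  94.90.0.0/18 (94.90.0.0 - 94.90.63.255) does not contain 90.90.3.83
Longest matching prefix is /17 -> interface ge-0/0/0.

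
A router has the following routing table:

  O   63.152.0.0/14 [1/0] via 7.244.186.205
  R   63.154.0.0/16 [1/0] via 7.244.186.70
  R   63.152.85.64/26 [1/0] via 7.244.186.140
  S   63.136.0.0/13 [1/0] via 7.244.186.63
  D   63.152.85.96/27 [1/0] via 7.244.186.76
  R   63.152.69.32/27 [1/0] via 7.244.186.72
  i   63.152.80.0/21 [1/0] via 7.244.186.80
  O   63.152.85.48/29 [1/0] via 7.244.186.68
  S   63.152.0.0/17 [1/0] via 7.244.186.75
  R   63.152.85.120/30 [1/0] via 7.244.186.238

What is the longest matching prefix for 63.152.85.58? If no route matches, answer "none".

63.152.80.0/21

Entries matching 63.152.85.58:
  63.152.0.0/14 (63.152.0.0 - 63.155.255.255)
  63.152.0.0/17 (63.152.0.0 - 63.152.127.255)
  63.152.80.0/21 (63.152.80.0 - 63.152.87.255)
Most specific is 63.152.80.0/21.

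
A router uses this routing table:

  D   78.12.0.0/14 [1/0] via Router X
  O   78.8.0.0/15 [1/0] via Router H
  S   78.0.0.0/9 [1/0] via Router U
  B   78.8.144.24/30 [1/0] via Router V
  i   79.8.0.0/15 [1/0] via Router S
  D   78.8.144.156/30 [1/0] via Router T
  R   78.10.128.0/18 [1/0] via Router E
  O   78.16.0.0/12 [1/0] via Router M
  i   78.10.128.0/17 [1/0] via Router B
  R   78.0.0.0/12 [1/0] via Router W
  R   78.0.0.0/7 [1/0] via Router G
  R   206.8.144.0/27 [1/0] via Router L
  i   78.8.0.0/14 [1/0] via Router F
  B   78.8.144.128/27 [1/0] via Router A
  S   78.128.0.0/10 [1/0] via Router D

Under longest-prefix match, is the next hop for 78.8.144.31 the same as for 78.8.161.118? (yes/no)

78.8.144.31: longest match 78.8.0.0/15 -> Router H
78.8.161.118: longest match 78.8.0.0/15 -> Router H

yes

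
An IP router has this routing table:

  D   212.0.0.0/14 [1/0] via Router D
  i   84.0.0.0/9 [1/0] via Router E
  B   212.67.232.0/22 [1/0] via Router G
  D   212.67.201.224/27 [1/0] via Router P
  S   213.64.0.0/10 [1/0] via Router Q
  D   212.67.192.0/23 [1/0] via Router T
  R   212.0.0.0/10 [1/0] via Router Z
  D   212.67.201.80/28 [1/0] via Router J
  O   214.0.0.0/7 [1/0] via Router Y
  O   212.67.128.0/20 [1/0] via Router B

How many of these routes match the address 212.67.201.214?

0

No listed prefix contains 212.67.201.214.
Total matching entries: 0.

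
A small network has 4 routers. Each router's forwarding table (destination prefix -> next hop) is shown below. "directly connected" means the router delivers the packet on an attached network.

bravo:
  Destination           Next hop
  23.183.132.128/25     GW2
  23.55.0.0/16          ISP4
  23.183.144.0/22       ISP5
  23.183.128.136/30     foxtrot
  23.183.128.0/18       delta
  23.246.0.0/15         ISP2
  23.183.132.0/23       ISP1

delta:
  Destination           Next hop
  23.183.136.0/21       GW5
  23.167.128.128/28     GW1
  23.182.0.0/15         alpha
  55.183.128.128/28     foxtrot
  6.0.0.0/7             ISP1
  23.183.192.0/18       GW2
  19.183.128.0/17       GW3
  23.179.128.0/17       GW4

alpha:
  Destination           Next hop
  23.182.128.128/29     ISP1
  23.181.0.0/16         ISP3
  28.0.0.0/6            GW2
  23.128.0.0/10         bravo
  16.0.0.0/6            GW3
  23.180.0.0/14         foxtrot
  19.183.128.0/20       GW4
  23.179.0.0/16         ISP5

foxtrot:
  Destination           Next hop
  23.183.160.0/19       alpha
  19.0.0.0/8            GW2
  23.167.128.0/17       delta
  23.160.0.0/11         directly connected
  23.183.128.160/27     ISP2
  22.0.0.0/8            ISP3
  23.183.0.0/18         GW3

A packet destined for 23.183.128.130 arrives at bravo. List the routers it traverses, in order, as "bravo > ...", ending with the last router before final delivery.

At bravo: longest match for 23.183.128.130 is 23.183.128.0/18 -> delta
At delta: longest match for 23.183.128.130 is 23.182.0.0/15 -> alpha
At alpha: longest match for 23.183.128.130 is 23.180.0.0/14 -> foxtrot
At foxtrot: longest match for 23.183.128.130 is 23.160.0.0/11 -> directly connected

bravo > delta > alpha > foxtrot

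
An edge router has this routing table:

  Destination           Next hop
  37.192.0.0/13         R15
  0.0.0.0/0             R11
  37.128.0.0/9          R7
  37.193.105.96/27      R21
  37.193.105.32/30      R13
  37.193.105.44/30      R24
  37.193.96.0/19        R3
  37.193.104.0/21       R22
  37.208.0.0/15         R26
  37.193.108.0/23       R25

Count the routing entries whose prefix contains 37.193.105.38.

5

Prefixes containing 37.193.105.38:
  0.0.0.0/0 (default, matches everything)
  37.128.0.0/9 (37.128.0.0 - 37.255.255.255)
  37.192.0.0/13 (37.192.0.0 - 37.199.255.255)
  37.193.96.0/19 (37.193.96.0 - 37.193.127.255)
  37.193.104.0/21 (37.193.104.0 - 37.193.111.255)
Total matching entries: 5.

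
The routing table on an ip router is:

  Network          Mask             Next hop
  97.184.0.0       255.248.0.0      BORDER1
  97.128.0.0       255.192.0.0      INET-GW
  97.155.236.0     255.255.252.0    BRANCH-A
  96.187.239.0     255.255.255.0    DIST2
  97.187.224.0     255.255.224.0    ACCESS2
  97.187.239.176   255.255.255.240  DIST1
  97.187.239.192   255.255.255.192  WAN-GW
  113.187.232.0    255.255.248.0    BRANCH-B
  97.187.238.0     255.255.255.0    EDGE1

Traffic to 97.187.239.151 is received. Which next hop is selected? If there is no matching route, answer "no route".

Routes whose prefix contains 97.187.239.151:
  97.128.0.0/10 (97.128.0.0 - 97.191.255.255) -> INET-GW
  97.184.0.0/13 (97.184.0.0 - 97.191.255.255) -> BORDER1
  97.187.224.0/19 (97.187.224.0 - 97.187.255.255) -> ACCESS2
More-specific entries that do NOT match:
  97.187.239.176/28 (97.187.239.176 - 97.187.239.191) does not contain 97.187.239.151
  97.187.239.192/26 (97.187.239.192 - 97.187.239.255) does not contain 97.187.239.151
  96.187.239.0/24 (96.187.239.0 - 96.187.239.255) does not contain 97.187.239.151
  97.187.238.0/24 (97.187.238.0 - 97.187.238.255) does not contain 97.187.239.151
  97.155.236.0/22 (97.155.236.0 - 97.155.239.255) does not contain 97.187.239.151
  113.187.232.0/21 (113.187.232.0 - 113.187.239.255) does not contain 97.187.239.151
Longest matching prefix is /19 -> next hop ACCESS2.

ACCESS2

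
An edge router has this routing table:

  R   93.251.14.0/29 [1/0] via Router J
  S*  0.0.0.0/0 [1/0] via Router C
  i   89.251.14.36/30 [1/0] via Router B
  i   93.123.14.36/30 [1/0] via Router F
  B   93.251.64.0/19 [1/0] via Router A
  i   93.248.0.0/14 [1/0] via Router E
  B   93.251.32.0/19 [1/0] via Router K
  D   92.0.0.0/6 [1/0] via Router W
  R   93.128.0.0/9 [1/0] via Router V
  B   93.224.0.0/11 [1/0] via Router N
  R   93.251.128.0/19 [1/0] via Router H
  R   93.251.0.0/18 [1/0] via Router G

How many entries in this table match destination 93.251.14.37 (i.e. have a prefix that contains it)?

Prefixes containing 93.251.14.37:
  0.0.0.0/0 (default, matches everything)
  92.0.0.0/6 (92.0.0.0 - 95.255.255.255)
  93.128.0.0/9 (93.128.0.0 - 93.255.255.255)
  93.224.0.0/11 (93.224.0.0 - 93.255.255.255)
  93.248.0.0/14 (93.248.0.0 - 93.251.255.255)
  93.251.0.0/18 (93.251.0.0 - 93.251.63.255)
Total matching entries: 6.

6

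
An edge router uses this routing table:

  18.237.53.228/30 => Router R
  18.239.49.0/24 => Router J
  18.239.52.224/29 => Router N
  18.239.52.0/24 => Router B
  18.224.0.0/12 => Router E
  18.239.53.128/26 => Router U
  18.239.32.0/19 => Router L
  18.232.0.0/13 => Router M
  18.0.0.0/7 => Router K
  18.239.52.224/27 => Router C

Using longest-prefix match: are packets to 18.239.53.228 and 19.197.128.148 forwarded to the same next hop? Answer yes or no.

18.239.53.228: longest match 18.239.32.0/19 -> Router L
19.197.128.148: longest match 18.0.0.0/7 -> Router K

no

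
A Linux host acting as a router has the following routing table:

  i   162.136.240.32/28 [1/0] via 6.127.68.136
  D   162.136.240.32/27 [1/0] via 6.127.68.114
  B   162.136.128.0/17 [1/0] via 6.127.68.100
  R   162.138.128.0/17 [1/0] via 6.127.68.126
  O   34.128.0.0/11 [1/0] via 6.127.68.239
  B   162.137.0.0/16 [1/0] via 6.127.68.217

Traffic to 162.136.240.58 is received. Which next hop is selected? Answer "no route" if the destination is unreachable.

6.127.68.114

Routes whose prefix contains 162.136.240.58:
  162.136.128.0/17 (162.136.128.0 - 162.136.255.255) -> 6.127.68.100
  162.136.240.32/27 (162.136.240.32 - 162.136.240.63) -> 6.127.68.114
More-specific entries that do NOT match:
  162.136.240.32/28 (162.136.240.32 - 162.136.240.47) does not contain 162.136.240.58
Longest matching prefix is /27 -> next hop 6.127.68.114.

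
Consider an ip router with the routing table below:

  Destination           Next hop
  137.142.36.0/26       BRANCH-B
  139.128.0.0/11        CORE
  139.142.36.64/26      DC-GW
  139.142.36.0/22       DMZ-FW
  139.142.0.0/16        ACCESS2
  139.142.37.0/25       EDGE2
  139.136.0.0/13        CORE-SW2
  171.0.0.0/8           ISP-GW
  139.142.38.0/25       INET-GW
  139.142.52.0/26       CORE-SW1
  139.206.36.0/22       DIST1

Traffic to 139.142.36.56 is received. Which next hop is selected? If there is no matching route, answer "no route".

DMZ-FW

Routes whose prefix contains 139.142.36.56:
  139.128.0.0/11 (139.128.0.0 - 139.159.255.255) -> CORE
  139.136.0.0/13 (139.136.0.0 - 139.143.255.255) -> CORE-SW2
  139.142.0.0/16 (139.142.0.0 - 139.142.255.255) -> ACCESS2
  139.142.36.0/22 (139.142.36.0 - 139.142.39.255) -> DMZ-FW
More-specific entries that do NOT match:
  137.142.36.0/26 (137.142.36.0 - 137.142.36.63) does not contain 139.142.36.56
  139.142.36.64/26 (139.142.36.64 - 139.142.36.127) does not contain 139.142.36.56
  139.142.52.0/26 (139.142.52.0 - 139.142.52.63) does not contain 139.142.36.56
  139.142.37.0/25 (139.142.37.0 - 139.142.37.127) does not contain 139.142.36.56
  139.142.38.0/25 (139.142.38.0 - 139.142.38.127) does not contain 139.142.36.56
Longest matching prefix is /22 -> next hop DMZ-FW.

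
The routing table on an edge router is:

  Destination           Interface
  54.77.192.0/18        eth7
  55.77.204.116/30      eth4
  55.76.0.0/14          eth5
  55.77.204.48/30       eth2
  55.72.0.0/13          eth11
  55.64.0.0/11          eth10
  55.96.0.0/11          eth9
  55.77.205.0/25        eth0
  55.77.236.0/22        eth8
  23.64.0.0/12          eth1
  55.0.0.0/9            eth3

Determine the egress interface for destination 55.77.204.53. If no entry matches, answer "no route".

eth5

Routes whose prefix contains 55.77.204.53:
  55.0.0.0/9 (55.0.0.0 - 55.127.255.255) -> eth3
  55.64.0.0/11 (55.64.0.0 - 55.95.255.255) -> eth10
  55.72.0.0/13 (55.72.0.0 - 55.79.255.255) -> eth11
  55.76.0.0/14 (55.76.0.0 - 55.79.255.255) -> eth5
More-specific entries that do NOT match:
  55.77.204.116/30 (55.77.204.116 - 55.77.204.119) does not contain 55.77.204.53
  55.77.204.48/30 (55.77.204.48 - 55.77.204.51) does not contain 55.77.204.53
  55.77.205.0/25 (55.77.205.0 - 55.77.205.127) does not contain 55.77.204.53
  55.77.236.0/22 (55.77.236.0 - 55.77.239.255) does not contain 55.77.204.53
  54.77.192.0/18 (54.77.192.0 - 54.77.255.255) does not contain 55.77.204.53
Longest matching prefix is /14 -> interface eth5.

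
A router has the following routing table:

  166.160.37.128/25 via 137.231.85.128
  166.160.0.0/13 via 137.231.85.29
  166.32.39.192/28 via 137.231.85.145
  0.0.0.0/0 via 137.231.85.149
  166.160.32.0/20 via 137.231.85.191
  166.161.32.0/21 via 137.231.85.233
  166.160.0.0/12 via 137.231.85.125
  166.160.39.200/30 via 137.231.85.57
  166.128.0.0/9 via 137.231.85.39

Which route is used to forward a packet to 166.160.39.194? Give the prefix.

166.160.32.0/20

Entries matching 166.160.39.194:
  0.0.0.0/0 (default, matches everything)
  166.128.0.0/9 (166.128.0.0 - 166.255.255.255)
  166.160.0.0/12 (166.160.0.0 - 166.175.255.255)
  166.160.0.0/13 (166.160.0.0 - 166.167.255.255)
  166.160.32.0/20 (166.160.32.0 - 166.160.47.255)
Most specific is 166.160.32.0/20.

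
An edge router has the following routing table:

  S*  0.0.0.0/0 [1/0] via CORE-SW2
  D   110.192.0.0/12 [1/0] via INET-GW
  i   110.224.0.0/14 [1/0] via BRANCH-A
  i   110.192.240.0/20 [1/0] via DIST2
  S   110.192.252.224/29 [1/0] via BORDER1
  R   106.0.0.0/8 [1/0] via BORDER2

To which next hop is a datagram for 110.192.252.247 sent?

Routes whose prefix contains 110.192.252.247:
  0.0.0.0/0 (default, matches everything) -> CORE-SW2
  110.192.0.0/12 (110.192.0.0 - 110.207.255.255) -> INET-GW
  110.192.240.0/20 (110.192.240.0 - 110.192.255.255) -> DIST2
More-specific entries that do NOT match:
  110.192.252.224/29 (110.192.252.224 - 110.192.252.231) does not contain 110.192.252.247
Longest matching prefix is /20 -> next hop DIST2.

DIST2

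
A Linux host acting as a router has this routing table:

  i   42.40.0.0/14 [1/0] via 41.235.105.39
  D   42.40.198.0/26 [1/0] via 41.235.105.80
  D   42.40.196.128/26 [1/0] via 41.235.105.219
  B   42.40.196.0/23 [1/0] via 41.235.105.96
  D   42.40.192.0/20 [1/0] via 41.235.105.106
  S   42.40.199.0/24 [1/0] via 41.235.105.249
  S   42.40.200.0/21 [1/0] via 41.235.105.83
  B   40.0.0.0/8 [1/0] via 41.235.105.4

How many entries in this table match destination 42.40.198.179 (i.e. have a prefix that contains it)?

Prefixes containing 42.40.198.179:
  42.40.0.0/14 (42.40.0.0 - 42.43.255.255)
  42.40.192.0/20 (42.40.192.0 - 42.40.207.255)
Total matching entries: 2.

2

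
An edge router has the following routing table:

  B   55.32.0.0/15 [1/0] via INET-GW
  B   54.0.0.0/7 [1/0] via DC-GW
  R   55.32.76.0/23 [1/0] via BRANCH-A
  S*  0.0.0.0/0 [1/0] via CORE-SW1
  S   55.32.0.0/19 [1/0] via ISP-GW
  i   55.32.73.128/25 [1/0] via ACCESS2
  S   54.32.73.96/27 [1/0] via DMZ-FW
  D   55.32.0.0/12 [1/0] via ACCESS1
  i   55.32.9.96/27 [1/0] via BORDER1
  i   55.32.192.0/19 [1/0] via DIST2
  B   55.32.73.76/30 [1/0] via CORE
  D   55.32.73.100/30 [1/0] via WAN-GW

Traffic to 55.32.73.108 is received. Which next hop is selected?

INET-GW

Routes whose prefix contains 55.32.73.108:
  0.0.0.0/0 (default, matches everything) -> CORE-SW1
  54.0.0.0/7 (54.0.0.0 - 55.255.255.255) -> DC-GW
  55.32.0.0/12 (55.32.0.0 - 55.47.255.255) -> ACCESS1
  55.32.0.0/15 (55.32.0.0 - 55.33.255.255) -> INET-GW
More-specific entries that do NOT match:
  55.32.73.76/30 (55.32.73.76 - 55.32.73.79) does not contain 55.32.73.108
  55.32.73.100/30 (55.32.73.100 - 55.32.73.103) does not contain 55.32.73.108
  54.32.73.96/27 (54.32.73.96 - 54.32.73.127) does not contain 55.32.73.108
  55.32.9.96/27 (55.32.9.96 - 55.32.9.127) does not contain 55.32.73.108
  55.32.73.128/25 (55.32.73.128 - 55.32.73.255) does not contain 55.32.73.108
  55.32.76.0/23 (55.32.76.0 - 55.32.77.255) does not contain 55.32.73.108
  55.32.0.0/19 (55.32.0.0 - 55.32.31.255) does not contain 55.32.73.108
  55.32.192.0/19 (55.32.192.0 - 55.32.223.255) does not contain 55.32.73.108
Longest matching prefix is /15 -> next hop INET-GW.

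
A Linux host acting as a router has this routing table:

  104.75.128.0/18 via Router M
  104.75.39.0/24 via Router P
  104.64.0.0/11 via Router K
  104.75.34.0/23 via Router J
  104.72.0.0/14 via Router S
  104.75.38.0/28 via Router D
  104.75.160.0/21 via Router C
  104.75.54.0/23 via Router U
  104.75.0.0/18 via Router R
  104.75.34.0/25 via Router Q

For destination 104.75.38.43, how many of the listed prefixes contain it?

Prefixes containing 104.75.38.43:
  104.64.0.0/11 (104.64.0.0 - 104.95.255.255)
  104.72.0.0/14 (104.72.0.0 - 104.75.255.255)
  104.75.0.0/18 (104.75.0.0 - 104.75.63.255)
Total matching entries: 3.

3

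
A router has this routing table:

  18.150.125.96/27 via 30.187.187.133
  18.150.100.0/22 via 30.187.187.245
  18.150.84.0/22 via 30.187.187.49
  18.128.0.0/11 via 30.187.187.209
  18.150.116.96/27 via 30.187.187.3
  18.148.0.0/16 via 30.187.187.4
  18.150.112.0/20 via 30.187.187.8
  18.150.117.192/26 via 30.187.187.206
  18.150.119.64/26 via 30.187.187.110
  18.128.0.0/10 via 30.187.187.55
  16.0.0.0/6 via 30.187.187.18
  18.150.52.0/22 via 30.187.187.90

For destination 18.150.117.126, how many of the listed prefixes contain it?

Prefixes containing 18.150.117.126:
  16.0.0.0/6 (16.0.0.0 - 19.255.255.255)
  18.128.0.0/10 (18.128.0.0 - 18.191.255.255)
  18.128.0.0/11 (18.128.0.0 - 18.159.255.255)
  18.150.112.0/20 (18.150.112.0 - 18.150.127.255)
Total matching entries: 4.

4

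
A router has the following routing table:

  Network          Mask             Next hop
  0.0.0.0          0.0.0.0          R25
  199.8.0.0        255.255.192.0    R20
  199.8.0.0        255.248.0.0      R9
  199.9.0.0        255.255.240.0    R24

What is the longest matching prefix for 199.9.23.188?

199.8.0.0/13

Entries matching 199.9.23.188:
  0.0.0.0/0 (default, matches everything)
  199.8.0.0/13 (199.8.0.0 - 199.15.255.255)
Most specific is 199.8.0.0/13.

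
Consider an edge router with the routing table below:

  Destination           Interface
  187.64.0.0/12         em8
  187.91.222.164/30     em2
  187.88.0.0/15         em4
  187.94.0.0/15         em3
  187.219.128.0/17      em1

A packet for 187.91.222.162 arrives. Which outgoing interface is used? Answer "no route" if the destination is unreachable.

No entry's prefix contains 187.91.222.162; there is no default route.

no route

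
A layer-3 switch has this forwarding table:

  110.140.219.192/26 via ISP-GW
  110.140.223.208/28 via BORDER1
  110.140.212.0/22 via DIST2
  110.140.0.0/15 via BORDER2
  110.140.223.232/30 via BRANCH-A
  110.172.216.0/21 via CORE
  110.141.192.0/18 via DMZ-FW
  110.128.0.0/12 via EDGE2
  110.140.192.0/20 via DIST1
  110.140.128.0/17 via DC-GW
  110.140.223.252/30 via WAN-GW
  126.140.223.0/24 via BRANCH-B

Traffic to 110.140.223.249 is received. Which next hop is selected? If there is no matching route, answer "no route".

DC-GW

Routes whose prefix contains 110.140.223.249:
  110.128.0.0/12 (110.128.0.0 - 110.143.255.255) -> EDGE2
  110.140.0.0/15 (110.140.0.0 - 110.141.255.255) -> BORDER2
  110.140.128.0/17 (110.140.128.0 - 110.140.255.255) -> DC-GW
More-specific entries that do NOT match:
  110.140.223.232/30 (110.140.223.232 - 110.140.223.235) does not contain 110.140.223.249
  110.140.223.252/30 (110.140.223.252 - 110.140.223.255) does not contain 110.140.223.249
  110.140.223.208/28 (110.140.223.208 - 110.140.223.223) does not contain 110.140.223.249
  110.140.219.192/26 (110.140.219.192 - 110.140.219.255) does not contain 110.140.223.249
  126.140.223.0/24 (126.140.223.0 - 126.140.223.255) does not contain 110.140.223.249
  110.140.212.0/22 (110.140.212.0 - 110.140.215.255) does not contain 110.140.223.249
  110.172.216.0/21 (110.172.216.0 - 110.172.223.255) does not contain 110.140.223.249
  110.140.192.0/20 (110.140.192.0 - 110.140.207.255) does not contain 110.140.223.249
  110.141.192.0/18 (110.141.192.0 - 110.141.255.255) does not contain 110.140.223.249
Longest matching prefix is /17 -> next hop DC-GW.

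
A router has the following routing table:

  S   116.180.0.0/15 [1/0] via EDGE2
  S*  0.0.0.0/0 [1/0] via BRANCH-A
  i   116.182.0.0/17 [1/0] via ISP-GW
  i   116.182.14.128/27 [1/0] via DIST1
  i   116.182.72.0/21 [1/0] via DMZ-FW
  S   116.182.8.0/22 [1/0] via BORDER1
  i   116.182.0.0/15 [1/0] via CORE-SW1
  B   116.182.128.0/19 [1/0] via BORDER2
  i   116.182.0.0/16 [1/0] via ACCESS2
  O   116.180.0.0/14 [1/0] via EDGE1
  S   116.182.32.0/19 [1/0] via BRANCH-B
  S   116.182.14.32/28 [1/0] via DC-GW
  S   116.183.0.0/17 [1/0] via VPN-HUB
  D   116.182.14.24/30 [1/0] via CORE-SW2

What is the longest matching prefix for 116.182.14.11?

116.182.0.0/17

Entries matching 116.182.14.11:
  0.0.0.0/0 (default, matches everything)
  116.180.0.0/14 (116.180.0.0 - 116.183.255.255)
  116.182.0.0/15 (116.182.0.0 - 116.183.255.255)
  116.182.0.0/16 (116.182.0.0 - 116.182.255.255)
  116.182.0.0/17 (116.182.0.0 - 116.182.127.255)
Most specific is 116.182.0.0/17.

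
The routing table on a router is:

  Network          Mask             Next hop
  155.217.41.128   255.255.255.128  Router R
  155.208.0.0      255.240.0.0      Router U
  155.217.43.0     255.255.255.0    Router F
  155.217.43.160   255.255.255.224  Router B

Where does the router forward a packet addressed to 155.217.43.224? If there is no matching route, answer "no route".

Routes whose prefix contains 155.217.43.224:
  155.208.0.0/12 (155.208.0.0 - 155.223.255.255) -> Router U
  155.217.43.0/24 (155.217.43.0 - 155.217.43.255) -> Router F
More-specific entries that do NOT match:
  155.217.43.160/27 (155.217.43.160 - 155.217.43.191) does not contain 155.217.43.224
  155.217.41.128/25 (155.217.41.128 - 155.217.41.255) does not contain 155.217.43.224
Longest matching prefix is /24 -> next hop Router F.

Router F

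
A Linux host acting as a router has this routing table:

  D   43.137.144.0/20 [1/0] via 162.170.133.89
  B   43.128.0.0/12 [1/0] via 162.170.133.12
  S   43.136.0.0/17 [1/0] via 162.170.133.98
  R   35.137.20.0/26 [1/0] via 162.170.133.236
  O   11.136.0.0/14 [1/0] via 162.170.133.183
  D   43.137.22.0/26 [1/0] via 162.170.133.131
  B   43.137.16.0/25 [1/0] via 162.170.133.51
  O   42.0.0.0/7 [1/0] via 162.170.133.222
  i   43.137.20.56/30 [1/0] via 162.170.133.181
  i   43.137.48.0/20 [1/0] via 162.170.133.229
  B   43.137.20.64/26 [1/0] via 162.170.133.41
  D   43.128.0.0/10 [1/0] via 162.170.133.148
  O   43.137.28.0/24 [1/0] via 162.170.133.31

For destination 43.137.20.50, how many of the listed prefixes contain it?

Prefixes containing 43.137.20.50:
  42.0.0.0/7 (42.0.0.0 - 43.255.255.255)
  43.128.0.0/10 (43.128.0.0 - 43.191.255.255)
  43.128.0.0/12 (43.128.0.0 - 43.143.255.255)
Total matching entries: 3.

3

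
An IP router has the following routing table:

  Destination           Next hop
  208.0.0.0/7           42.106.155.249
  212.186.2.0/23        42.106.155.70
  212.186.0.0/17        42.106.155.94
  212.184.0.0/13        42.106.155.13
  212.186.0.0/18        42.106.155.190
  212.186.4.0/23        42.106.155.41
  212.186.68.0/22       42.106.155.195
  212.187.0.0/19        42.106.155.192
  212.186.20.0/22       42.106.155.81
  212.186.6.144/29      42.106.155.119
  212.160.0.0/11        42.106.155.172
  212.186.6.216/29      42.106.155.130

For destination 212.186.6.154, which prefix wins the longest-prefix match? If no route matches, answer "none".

212.186.0.0/18

Entries matching 212.186.6.154:
  212.160.0.0/11 (212.160.0.0 - 212.191.255.255)
  212.184.0.0/13 (212.184.0.0 - 212.191.255.255)
  212.186.0.0/17 (212.186.0.0 - 212.186.127.255)
  212.186.0.0/18 (212.186.0.0 - 212.186.63.255)
Most specific is 212.186.0.0/18.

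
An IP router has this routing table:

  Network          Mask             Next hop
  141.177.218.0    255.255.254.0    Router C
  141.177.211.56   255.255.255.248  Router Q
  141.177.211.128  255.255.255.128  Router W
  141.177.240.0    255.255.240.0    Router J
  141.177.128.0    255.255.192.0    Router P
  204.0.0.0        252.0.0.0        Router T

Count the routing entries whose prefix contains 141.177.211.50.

No listed prefix contains 141.177.211.50.
Total matching entries: 0.

0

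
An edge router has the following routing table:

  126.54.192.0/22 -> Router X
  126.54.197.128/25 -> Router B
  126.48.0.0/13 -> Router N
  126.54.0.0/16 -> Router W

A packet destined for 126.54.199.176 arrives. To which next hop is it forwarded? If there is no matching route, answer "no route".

Routes whose prefix contains 126.54.199.176:
  126.48.0.0/13 (126.48.0.0 - 126.55.255.255) -> Router N
  126.54.0.0/16 (126.54.0.0 - 126.54.255.255) -> Router W
More-specific entries that do NOT match:
  126.54.197.128/25 (126.54.197.128 - 126.54.197.255) does not contain 126.54.199.176
  126.54.192.0/22 (126.54.192.0 - 126.54.195.255) does not contain 126.54.199.176
Longest matching prefix is /16 -> next hop Router W.

Router W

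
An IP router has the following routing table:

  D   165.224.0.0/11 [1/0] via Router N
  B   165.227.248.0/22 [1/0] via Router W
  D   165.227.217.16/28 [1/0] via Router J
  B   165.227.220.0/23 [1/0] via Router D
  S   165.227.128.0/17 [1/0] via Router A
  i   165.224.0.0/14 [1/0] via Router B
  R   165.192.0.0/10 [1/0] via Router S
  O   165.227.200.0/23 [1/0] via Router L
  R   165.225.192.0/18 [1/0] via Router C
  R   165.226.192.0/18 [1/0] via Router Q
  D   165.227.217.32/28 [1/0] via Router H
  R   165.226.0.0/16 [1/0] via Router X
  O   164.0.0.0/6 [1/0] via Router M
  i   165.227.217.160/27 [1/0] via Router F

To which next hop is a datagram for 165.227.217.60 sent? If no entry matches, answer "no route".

Router A

Routes whose prefix contains 165.227.217.60:
  164.0.0.0/6 (164.0.0.0 - 167.255.255.255) -> Router M
  165.192.0.0/10 (165.192.0.0 - 165.255.255.255) -> Router S
  165.224.0.0/11 (165.224.0.0 - 165.255.255.255) -> Router N
  165.224.0.0/14 (165.224.0.0 - 165.227.255.255) -> Router B
  165.227.128.0/17 (165.227.128.0 - 165.227.255.255) -> Router A
More-specific entries that do NOT match:
  165.227.217.16/28 (165.227.217.16 - 165.227.217.31) does not contain 165.227.217.60
  165.227.217.32/28 (165.227.217.32 - 165.227.217.47) does not contain 165.227.217.60
  165.227.217.160/27 (165.227.217.160 - 165.227.217.191) does not contain 165.227.217.60
  165.227.220.0/23 (165.227.220.0 - 165.227.221.255) does not contain 165.227.217.60
  165.227.200.0/23 (165.227.200.0 - 165.227.201.255) does not contain 165.227.217.60
  165.227.248.0/22 (165.227.248.0 - 165.227.251.255) does not contain 165.227.217.60
  165.225.192.0/18 (165.225.192.0 - 165.225.255.255) does not contain 165.227.217.60
  165.226.192.0/18 (165.226.192.0 - 165.226.255.255) does not contain 165.227.217.60
Longest matching prefix is /17 -> next hop Router A.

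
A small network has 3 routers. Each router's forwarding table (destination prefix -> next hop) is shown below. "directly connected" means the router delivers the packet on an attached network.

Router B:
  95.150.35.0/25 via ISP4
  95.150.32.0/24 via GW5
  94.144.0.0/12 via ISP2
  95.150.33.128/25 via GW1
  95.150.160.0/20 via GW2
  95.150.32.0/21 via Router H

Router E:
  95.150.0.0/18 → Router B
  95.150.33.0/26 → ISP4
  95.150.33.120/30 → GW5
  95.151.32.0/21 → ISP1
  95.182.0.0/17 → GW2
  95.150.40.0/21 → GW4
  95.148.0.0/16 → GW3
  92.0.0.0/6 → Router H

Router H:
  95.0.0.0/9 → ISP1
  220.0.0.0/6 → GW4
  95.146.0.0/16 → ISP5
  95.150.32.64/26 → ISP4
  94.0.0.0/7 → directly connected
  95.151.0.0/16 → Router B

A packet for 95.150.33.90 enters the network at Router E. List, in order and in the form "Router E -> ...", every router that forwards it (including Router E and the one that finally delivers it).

Router E -> Router B -> Router H

At Router E: longest match for 95.150.33.90 is 95.150.0.0/18 -> Router B
At Router B: longest match for 95.150.33.90 is 95.150.32.0/21 -> Router H
At Router H: longest match for 95.150.33.90 is 94.0.0.0/7 -> directly connected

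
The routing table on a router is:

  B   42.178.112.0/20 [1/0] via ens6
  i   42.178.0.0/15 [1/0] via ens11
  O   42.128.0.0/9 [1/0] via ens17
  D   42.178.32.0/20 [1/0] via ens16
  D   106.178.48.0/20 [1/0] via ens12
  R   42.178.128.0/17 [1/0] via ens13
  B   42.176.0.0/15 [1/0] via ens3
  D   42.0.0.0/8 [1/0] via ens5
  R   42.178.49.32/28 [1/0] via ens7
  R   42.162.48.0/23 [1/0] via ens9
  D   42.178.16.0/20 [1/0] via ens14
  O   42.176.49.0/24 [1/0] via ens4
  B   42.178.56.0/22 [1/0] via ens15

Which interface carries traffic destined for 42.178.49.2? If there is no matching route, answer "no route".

ens11

Routes whose prefix contains 42.178.49.2:
  42.0.0.0/8 (42.0.0.0 - 42.255.255.255) -> ens5
  42.128.0.0/9 (42.128.0.0 - 42.255.255.255) -> ens17
  42.178.0.0/15 (42.178.0.0 - 42.179.255.255) -> ens11
More-specific entries that do NOT match:
  42.178.49.32/28 (42.178.49.32 - 42.178.49.47) does not contain 42.178.49.2
  42.176.49.0/24 (42.176.49.0 - 42.176.49.255) does not contain 42.178.49.2
  42.162.48.0/23 (42.162.48.0 - 42.162.49.255) does not contain 42.178.49.2
  42.178.56.0/22 (42.178.56.0 - 42.178.59.255) does not contain 42.178.49.2
  42.178.112.0/20 (42.178.112.0 - 42.178.127.255) does not contain 42.178.49.2
  42.178.32.0/20 (42.178.32.0 - 42.178.47.255) does not contain 42.178.49.2
  106.178.48.0/20 (106.178.48.0 - 106.178.63.255) does not contain 42.178.49.2
  42.178.16.0/20 (42.178.16.0 - 42.178.31.255) does not contain 42.178.49.2
  42.178.128.0/17 (42.178.128.0 - 42.178.255.255) does not contain 42.178.49.2
Longest matching prefix is /15 -> interface ens11.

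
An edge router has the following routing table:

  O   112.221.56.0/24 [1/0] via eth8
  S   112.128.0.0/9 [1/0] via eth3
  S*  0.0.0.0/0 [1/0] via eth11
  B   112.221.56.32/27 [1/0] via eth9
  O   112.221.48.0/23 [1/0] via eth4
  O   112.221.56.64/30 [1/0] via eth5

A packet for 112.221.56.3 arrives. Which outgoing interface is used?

Routes whose prefix contains 112.221.56.3:
  0.0.0.0/0 (default, matches everything) -> eth11
  112.128.0.0/9 (112.128.0.0 - 112.255.255.255) -> eth3
  112.221.56.0/24 (112.221.56.0 - 112.221.56.255) -> eth8
More-specific entries that do NOT match:
  112.221.56.64/30 (112.221.56.64 - 112.221.56.67) does not contain 112.221.56.3
  112.221.56.32/27 (112.221.56.32 - 112.221.56.63) does not contain 112.221.56.3
Longest matching prefix is /24 -> interface eth8.

eth8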